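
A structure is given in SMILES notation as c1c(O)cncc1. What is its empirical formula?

C5H5NO

Atom tally by fragment:
  pyridine ring core → C:5 H:5 N:1
  (− 1 ring H displaced by substituents)
  + OH → O:1 H:1
Element totals:
  C: 5
  H: 5
  N: 1
  O: 1
Molecular formula: C5H5NO.
gcd of subscripts (5, 5, 1, 1) = 1, so the empirical formula equals the molecular formula.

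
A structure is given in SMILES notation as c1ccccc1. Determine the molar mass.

Atom tally by fragment:
  benzene ring core → C:6 H:6
Element totals:
  C: 6
  H: 6
Molecular formula: C6H6.
  M = 6(12.011) + 6(1.008)
    = 72.066 + 6.048 = 78.114

78.11 g/mol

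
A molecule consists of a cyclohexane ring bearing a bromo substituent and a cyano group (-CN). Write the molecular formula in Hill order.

Atom tally by fragment:
  cyclohexane ring core → C:6 H:12
  (− 2 ring H displaced by substituents)
  + Br → Br:1
  + CN → C:1 N:1
Element totals:
  C: 7
  H: 10
  Br: 1
  N: 1

C7H10BrN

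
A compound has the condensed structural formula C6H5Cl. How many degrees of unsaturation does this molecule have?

4

Element totals:
  C: 6
  H: 5
  Cl: 1
Molecular formula: C6H5Cl.
DoU = (2C + 2 + N − H − X) / 2 = (2·6 + 2 + 0 − 5 − 1) / 2 = 4.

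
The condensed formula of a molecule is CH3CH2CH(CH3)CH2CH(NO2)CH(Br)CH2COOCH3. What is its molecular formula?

Atom tally by fragment:
  CH3 → C:1 H:3
  CH2 → C:1 H:2
  CH(CH3) → C:2 H:4
  CH2 → C:1 H:2
  CH(NO2) → C:1 H:1 N:1 O:2
  CH(Br) → C:1 H:1 Br:1
  CH2COOCH3 → C:3 H:5 O:2
Element totals:
  C: 10
  H: 18
  Br: 1
  N: 1
  O: 4

C10H18BrNO4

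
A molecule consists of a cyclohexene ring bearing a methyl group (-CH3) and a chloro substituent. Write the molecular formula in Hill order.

C7H11Cl

Atom tally by fragment:
  cyclohexene ring core → C:6 H:10
  (− 2 ring H displaced by substituents)
  + CH3 → C:1 H:3
  + Cl → Cl:1
Element totals:
  C: 7
  H: 11
  Cl: 1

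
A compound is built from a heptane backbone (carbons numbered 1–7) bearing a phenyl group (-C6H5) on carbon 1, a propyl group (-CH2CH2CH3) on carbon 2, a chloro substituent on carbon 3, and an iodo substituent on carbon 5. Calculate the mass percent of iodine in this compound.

Atom tally by fragment:
  C6H5CH2 → C:7 H:7
  CH(CH2CH2CH3) → C:4 H:8
  CH(Cl) → C:1 H:1 Cl:1
  CH2 → C:1 H:2
  CH(I) → C:1 H:1 I:1
  CH2 → C:1 H:2
  CH3 → C:1 H:3
Element totals:
  C: 16
  H: 24
  Cl: 1
  I: 1
Molecular formula: C16H24ClI.
Molar mass = 378.722 g/mol.
Mass from I: 1 × 126.904 = 126.904 g/mol.
%I = 126.904 / 378.722 × 100 = 33.51%.

33.51%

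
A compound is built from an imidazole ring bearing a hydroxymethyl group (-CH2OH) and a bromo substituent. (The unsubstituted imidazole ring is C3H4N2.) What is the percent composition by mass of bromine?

Atom tally by fragment:
  imidazole ring core → C:3 H:4 N:2
  (− 2 ring H displaced by substituents)
  + CH2OH → C:1 H:3 O:1
  + Br → Br:1
Element totals:
  C: 4
  H: 5
  Br: 1
  N: 2
  O: 1
Molecular formula: C4H5BrN2O.
Molar mass = 177.001 g/mol.
Mass from Br: 1 × 79.904 = 79.904 g/mol.
%Br = 79.904 / 177.001 × 100 = 45.14%.

45.14%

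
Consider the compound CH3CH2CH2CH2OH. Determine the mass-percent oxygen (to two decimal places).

21.58%

Atom tally by fragment:
  CH3 → C:1 H:3
  CH2 → C:1 H:2
  CH2CH2OH → C:2 H:5 O:1
Element totals:
  C: 4
  H: 10
  O: 1
Molecular formula: C4H10O.
Molar mass = 74.123 g/mol.
Mass from O: 1 × 15.999 = 15.999 g/mol.
%O = 15.999 / 74.123 × 100 = 21.58%.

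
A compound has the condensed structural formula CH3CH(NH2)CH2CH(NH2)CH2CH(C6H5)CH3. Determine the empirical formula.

C13H22N2

Element totals:
  C: 13
  H: 22
  N: 2
Molecular formula: C13H22N2.
gcd of subscripts (13, 22, 2) = 1, so the empirical formula equals the molecular formula.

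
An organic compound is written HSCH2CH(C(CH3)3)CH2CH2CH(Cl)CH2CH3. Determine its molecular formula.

Element totals:
  C: 11
  H: 23
  Cl: 1
  S: 1

C11H23ClS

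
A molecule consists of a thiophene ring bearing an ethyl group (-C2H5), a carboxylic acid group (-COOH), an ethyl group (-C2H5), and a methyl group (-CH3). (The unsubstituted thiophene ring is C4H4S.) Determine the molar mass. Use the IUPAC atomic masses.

198.28 g/mol

Atom tally by fragment:
  thiophene ring core → C:4 H:4 S:1
  (− 4 ring H displaced by substituents)
  + C2H5 → C:2 H:5
  + COOH → C:1 H:1 O:2
  + C2H5 → C:2 H:5
  + CH3 → C:1 H:3
Element totals:
  C: 10
  H: 14
  O: 2
  S: 1
Molecular formula: C10H14O2S.
  M = 10(12.011) + 14(1.008) + 2(15.999) + 32.06
    = 120.110 + 14.112 + 31.998 + 32.060 = 198.280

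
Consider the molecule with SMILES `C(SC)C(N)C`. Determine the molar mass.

105.20 g/mol

Atom tally by fragment:
  CH3SCH2 → C:2 H:5 S:1
  CH(NH2) → C:1 H:3 N:1
  CH3 → C:1 H:3
Element totals:
  C: 4
  H: 11
  N: 1
  S: 1
Molecular formula: C4H11NS.
  M = 4(12.011) + 11(1.008) + 14.007 + 32.06
    = 48.044 + 11.088 + 14.007 + 32.060 = 105.199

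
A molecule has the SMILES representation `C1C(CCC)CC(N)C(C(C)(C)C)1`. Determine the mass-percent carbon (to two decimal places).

Atom tally by fragment:
  cyclopentane ring core → C:5 H:10
  (− 3 ring H displaced by substituents)
  + CH2CH2CH3 → C:3 H:7
  + NH2 → N:1 H:2
  + C(CH3)3 → C:4 H:9
Element totals:
  C: 12
  H: 25
  N: 1
Molecular formula: C12H25N.
Molar mass = 183.339 g/mol.
Mass from C: 12 × 12.011 = 144.132 g/mol.
%C = 144.132 / 183.339 × 100 = 78.62%.

78.62%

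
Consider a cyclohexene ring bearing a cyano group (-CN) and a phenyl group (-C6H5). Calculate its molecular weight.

183.25 g/mol

Atom tally by fragment:
  cyclohexene ring core → C:6 H:10
  (− 2 ring H displaced by substituents)
  + CN → C:1 N:1
  + C6H5 → C:6 H:5
Element totals:
  C: 13
  H: 13
  N: 1
Molecular formula: C13H13N.
  M = 13(12.011) + 13(1.008) + 14.007
    = 156.143 + 13.104 + 14.007 = 183.254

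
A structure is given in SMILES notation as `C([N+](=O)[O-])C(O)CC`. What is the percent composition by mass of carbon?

40.33%

Atom tally by fragment:
  O2NCH2 → C:1 H:2 N:1 O:2
  CH(OH) → C:1 H:2 O:1
  CH2 → C:1 H:2
  CH3 → C:1 H:3
Element totals:
  C: 4
  H: 9
  N: 1
  O: 3
Molecular formula: C4H9NO3.
Molar mass = 119.120 g/mol.
Mass from C: 4 × 12.011 = 48.044 g/mol.
%C = 48.044 / 119.120 × 100 = 40.33%.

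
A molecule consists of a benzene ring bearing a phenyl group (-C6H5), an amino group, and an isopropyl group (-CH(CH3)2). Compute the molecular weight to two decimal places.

Atom tally by fragment:
  benzene ring core → C:6 H:6
  (− 3 ring H displaced by substituents)
  + C6H5 → C:6 H:5
  + NH2 → N:1 H:2
  + CH(CH3)2 → C:3 H:7
Element totals:
  C: 15
  H: 17
  N: 1
Molecular formula: C15H17N.
  M = 15(12.011) + 17(1.008) + 14.007
    = 180.165 + 17.136 + 14.007 = 211.308

211.31 g/mol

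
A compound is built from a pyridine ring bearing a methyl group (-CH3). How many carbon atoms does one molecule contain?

6

Atom tally by fragment:
  pyridine ring core → C:5 H:5 N:1
  (− 1 ring H displaced by substituents)
  + CH3 → C:1 H:3
Element totals:
  C: 6
  H: 7
  N: 1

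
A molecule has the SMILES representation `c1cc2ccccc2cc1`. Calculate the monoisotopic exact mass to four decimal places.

128.0626

Atom tally by fragment:
  naphthalene ring system core → C:10 H:8
Element totals:
  C: 10
  H: 8
Molecular formula: C10H8.
  M = 10(12.0) + 8(1.007825)
    = 120.000000 + 8.062600 = 128.062600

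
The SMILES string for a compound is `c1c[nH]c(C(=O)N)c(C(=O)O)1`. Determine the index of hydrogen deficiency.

Atom tally by fragment:
  pyrrole ring core → C:4 H:5 N:1
  (− 2 ring H displaced by substituents)
  + CONH2 → C:1 H:2 O:1 N:1
  + COOH → C:1 H:1 O:2
Element totals:
  C: 6
  H: 6
  N: 2
  O: 3
Molecular formula: C6H6N2O3.
DoU = (2C + 2 + N − H − X) / 2 = (2·6 + 2 + 2 − 6 − 0) / 2 = 5.

5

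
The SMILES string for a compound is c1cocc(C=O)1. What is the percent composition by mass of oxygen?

33.30%

Atom tally by fragment:
  furan ring core → C:4 H:4 O:1
  (− 1 ring H displaced by substituents)
  + CHO → C:1 H:1 O:1
Element totals:
  C: 5
  H: 4
  O: 2
Molecular formula: C5H4O2.
Molar mass = 96.085 g/mol.
Mass from O: 2 × 15.999 = 31.998 g/mol.
%O = 31.998 / 96.085 × 100 = 33.30%.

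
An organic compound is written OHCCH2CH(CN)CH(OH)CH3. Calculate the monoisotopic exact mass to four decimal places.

Element totals:
  C: 6
  H: 9
  N: 1
  O: 2
Molecular formula: C6H9NO2.
  M = 6(12.0) + 9(1.007825) + 14.003074 + 2(15.994915)
    = 72.000000 + 9.070425 + 14.003074 + 31.989830 = 127.063329

127.0633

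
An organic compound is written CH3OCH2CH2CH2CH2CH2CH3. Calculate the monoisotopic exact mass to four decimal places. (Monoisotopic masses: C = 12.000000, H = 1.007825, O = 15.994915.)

116.1201

Atom tally by fragment:
  CH3OCH2 → C:2 H:5 O:1
  CH2 → C:1 H:2
  CH2 → C:1 H:2
  CH2 → C:1 H:2
  CH2 → C:1 H:2
  CH3 → C:1 H:3
Element totals:
  C: 7
  H: 16
  O: 1
Molecular formula: C7H16O.
  M = 7(12.0) + 16(1.007825) + 15.994915
    = 84.000000 + 16.125200 + 15.994915 = 116.120115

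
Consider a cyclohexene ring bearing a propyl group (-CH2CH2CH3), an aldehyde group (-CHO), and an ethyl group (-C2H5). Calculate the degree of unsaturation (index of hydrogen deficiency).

Atom tally by fragment:
  cyclohexene ring core → C:6 H:10
  (− 3 ring H displaced by substituents)
  + CH2CH2CH3 → C:3 H:7
  + CHO → C:1 H:1 O:1
  + C2H5 → C:2 H:5
Element totals:
  C: 12
  H: 20
  O: 1
Molecular formula: C12H20O.
DoU = (2C + 2 + N − H − X) / 2 = (2·12 + 2 + 0 − 20 − 0) / 2 = 3.

3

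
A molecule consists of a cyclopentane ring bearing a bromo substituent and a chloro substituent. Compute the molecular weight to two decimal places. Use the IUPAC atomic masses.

183.47 g/mol

Atom tally by fragment:
  cyclopentane ring core → C:5 H:10
  (− 2 ring H displaced by substituents)
  + Br → Br:1
  + Cl → Cl:1
Element totals:
  C: 5
  H: 8
  Br: 1
  Cl: 1
Molecular formula: C5H8BrCl.
  M = 5(12.011) + 8(1.008) + 79.904 + 35.45
    = 60.055 + 8.064 + 79.904 + 35.450 = 183.473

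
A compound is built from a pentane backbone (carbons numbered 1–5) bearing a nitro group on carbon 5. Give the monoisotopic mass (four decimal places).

Atom tally by fragment:
  CH3 → C:1 H:3
  CH2 → C:1 H:2
  CH2 → C:1 H:2
  CH2 → C:1 H:2
  CH2NO2 → C:1 H:2 N:1 O:2
Element totals:
  C: 5
  H: 11
  N: 1
  O: 2
Molecular formula: C5H11NO2.
  M = 5(12.0) + 11(1.007825) + 14.003074 + 2(15.994915)
    = 60.000000 + 11.086075 + 14.003074 + 31.989830 = 117.078979

117.0790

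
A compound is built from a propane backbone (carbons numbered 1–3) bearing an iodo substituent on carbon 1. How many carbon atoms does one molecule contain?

Atom tally by fragment:
  ICH2 → C:1 H:2 I:1
  CH2 → C:1 H:2
  CH3 → C:1 H:3
Element totals:
  C: 3
  H: 7
  I: 1

3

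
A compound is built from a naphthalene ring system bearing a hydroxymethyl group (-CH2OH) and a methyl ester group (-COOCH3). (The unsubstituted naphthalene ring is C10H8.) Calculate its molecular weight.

Atom tally by fragment:
  naphthalene ring system core → C:10 H:8
  (− 2 ring H displaced by substituents)
  + CH2OH → C:1 H:3 O:1
  + COOCH3 → C:2 H:3 O:2
Element totals:
  C: 13
  H: 12
  O: 3
Molecular formula: C13H12O3.
  M = 13(12.011) + 12(1.008) + 3(15.999)
    = 156.143 + 12.096 + 47.997 = 216.236

216.24 g/mol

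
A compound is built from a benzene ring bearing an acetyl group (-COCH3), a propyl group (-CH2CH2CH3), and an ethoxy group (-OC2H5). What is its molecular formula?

Atom tally by fragment:
  benzene ring core → C:6 H:6
  (− 3 ring H displaced by substituents)
  + COCH3 → C:2 H:3 O:1
  + CH2CH2CH3 → C:3 H:7
  + OC2H5 → C:2 H:5 O:1
Element totals:
  C: 13
  H: 18
  O: 2

C13H18O2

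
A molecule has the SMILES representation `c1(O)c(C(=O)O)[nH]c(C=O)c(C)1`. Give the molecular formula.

C7H7NO4

Atom tally by fragment:
  pyrrole ring core → C:4 H:5 N:1
  (− 4 ring H displaced by substituents)
  + OH → O:1 H:1
  + COOH → C:1 H:1 O:2
  + CHO → C:1 H:1 O:1
  + CH3 → C:1 H:3
Element totals:
  C: 7
  H: 7
  N: 1
  O: 4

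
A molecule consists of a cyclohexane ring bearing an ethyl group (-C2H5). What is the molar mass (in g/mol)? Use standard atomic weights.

112.22 g/mol

Atom tally by fragment:
  cyclohexane ring core → C:6 H:12
  (− 1 ring H displaced by substituents)
  + C2H5 → C:2 H:5
Element totals:
  C: 8
  H: 16
Molecular formula: C8H16.
  M = 8(12.011) + 16(1.008)
    = 96.088 + 16.128 = 112.216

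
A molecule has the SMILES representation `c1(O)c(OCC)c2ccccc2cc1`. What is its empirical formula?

C6H6O

Atom tally by fragment:
  naphthalene ring system core → C:10 H:8
  (− 2 ring H displaced by substituents)
  + OH → O:1 H:1
  + OC2H5 → C:2 H:5 O:1
Element totals:
  C: 12
  H: 12
  O: 2
Molecular formula: C12H12O2.
gcd of subscripts = 2; dividing each by 2:
  C: 12/2 = 6
  H: 12/2 = 6
  O: 2/2 = 1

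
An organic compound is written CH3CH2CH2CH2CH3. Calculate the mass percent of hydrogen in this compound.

Atom tally by fragment:
  CH3 → C:1 H:3
  CH2 → C:1 H:2
  CH2 → C:1 H:2
  CH2 → C:1 H:2
  CH3 → C:1 H:3
Element totals:
  C: 5
  H: 12
Molecular formula: C5H12.
Molar mass = 72.151 g/mol.
Mass from H: 12 × 1.008 = 12.096 g/mol.
%H = 12.096 / 72.151 × 100 = 16.76%.

16.76%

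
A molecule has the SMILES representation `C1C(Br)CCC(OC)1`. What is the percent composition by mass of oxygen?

8.94%

Atom tally by fragment:
  cyclopentane ring core → C:5 H:10
  (− 2 ring H displaced by substituents)
  + Br → Br:1
  + OCH3 → C:1 H:3 O:1
Element totals:
  C: 6
  H: 11
  Br: 1
  O: 1
Molecular formula: C6H11BrO.
Molar mass = 179.057 g/mol.
Mass from O: 1 × 15.999 = 15.999 g/mol.
%O = 15.999 / 179.057 × 100 = 8.94%.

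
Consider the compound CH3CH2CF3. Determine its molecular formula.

Element totals:
  C: 3
  H: 5
  F: 3

C3H5F3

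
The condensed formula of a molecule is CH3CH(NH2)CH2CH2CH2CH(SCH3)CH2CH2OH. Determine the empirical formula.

Atom tally by fragment:
  CH3 → C:1 H:3
  CH(NH2) → C:1 H:3 N:1
  CH2 → C:1 H:2
  CH2 → C:1 H:2
  CH2 → C:1 H:2
  CH(SCH3) → C:2 H:4 S:1
  CH2CH2OH → C:2 H:5 O:1
Element totals:
  C: 9
  H: 21
  N: 1
  O: 1
  S: 1
Molecular formula: C9H21NOS.
gcd of subscripts (9, 21, 1, 1, 1) = 1, so the empirical formula equals the molecular formula.

C9H21NOS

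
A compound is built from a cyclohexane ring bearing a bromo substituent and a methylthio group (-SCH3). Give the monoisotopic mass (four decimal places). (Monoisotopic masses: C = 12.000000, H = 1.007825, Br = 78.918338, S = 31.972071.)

207.9921

Atom tally by fragment:
  cyclohexane ring core → C:6 H:12
  (− 2 ring H displaced by substituents)
  + Br → Br:1
  + SCH3 → C:1 H:3 S:1
Element totals:
  C: 7
  H: 13
  Br: 1
  S: 1
Molecular formula: C7H13BrS.
  M = 7(12.0) + 13(1.007825) + 78.918338 + 31.972071
    = 84.000000 + 13.101725 + 78.918338 + 31.972071 = 207.992134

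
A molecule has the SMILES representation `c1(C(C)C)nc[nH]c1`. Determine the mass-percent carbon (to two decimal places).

65.42%

Atom tally by fragment:
  imidazole ring core → C:3 H:4 N:2
  (− 1 ring H displaced by substituents)
  + CH(CH3)2 → C:3 H:7
Element totals:
  C: 6
  H: 10
  N: 2
Molecular formula: C6H10N2.
Molar mass = 110.160 g/mol.
Mass from C: 6 × 12.011 = 72.066 g/mol.
%C = 72.066 / 110.160 × 100 = 65.42%.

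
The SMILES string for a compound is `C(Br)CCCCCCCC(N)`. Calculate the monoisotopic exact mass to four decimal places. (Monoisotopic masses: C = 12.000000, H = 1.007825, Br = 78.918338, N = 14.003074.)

221.0779

Atom tally by fragment:
  BrCH2 → C:1 H:2 Br:1
  CH2 → C:1 H:2
  CH2 → C:1 H:2
  CH2 → C:1 H:2
  CH2 → C:1 H:2
  CH2 → C:1 H:2
  CH2 → C:1 H:2
  CH2 → C:1 H:2
  CH2NH2 → C:1 H:4 N:1
Element totals:
  C: 9
  H: 20
  Br: 1
  N: 1
Molecular formula: C9H20BrN.
  M = 9(12.0) + 20(1.007825) + 78.918338 + 14.003074
    = 108.000000 + 20.156500 + 78.918338 + 14.003074 = 221.077912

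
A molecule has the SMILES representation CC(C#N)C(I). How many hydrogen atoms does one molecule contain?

Atom tally by fragment:
  CH3 → C:1 H:3
  CH(CN) → C:2 H:1 N:1
  CH2I → C:1 H:2 I:1
Element totals:
  C: 4
  H: 6
  I: 1
  N: 1

6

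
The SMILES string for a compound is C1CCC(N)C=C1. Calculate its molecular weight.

97.16 g/mol

Atom tally by fragment:
  cyclohexene ring core → C:6 H:10
  (− 1 ring H displaced by substituents)
  + NH2 → N:1 H:2
Element totals:
  C: 6
  H: 11
  N: 1
Molecular formula: C6H11N.
  M = 6(12.011) + 11(1.008) + 14.007
    = 72.066 + 11.088 + 14.007 = 97.161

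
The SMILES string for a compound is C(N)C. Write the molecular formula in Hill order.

Atom tally by fragment:
  H2NCH2 → C:1 H:4 N:1
  CH3 → C:1 H:3
Element totals:
  C: 2
  H: 7
  N: 1

C2H7N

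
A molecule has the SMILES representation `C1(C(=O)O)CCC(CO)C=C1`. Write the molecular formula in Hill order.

C8H12O3

Atom tally by fragment:
  cyclohexene ring core → C:6 H:10
  (− 2 ring H displaced by substituents)
  + COOH → C:1 H:1 O:2
  + CH2OH → C:1 H:3 O:1
Element totals:
  C: 8
  H: 12
  O: 3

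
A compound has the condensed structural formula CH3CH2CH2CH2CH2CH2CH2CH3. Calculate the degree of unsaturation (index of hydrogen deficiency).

0

Element totals:
  C: 8
  H: 18
Molecular formula: C8H18.
DoU = (2C + 2 + N − H − X) / 2 = (2·8 + 2 + 0 − 18 − 0) / 2 = 0.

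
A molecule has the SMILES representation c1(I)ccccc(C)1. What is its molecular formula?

C7H7I

Atom tally by fragment:
  benzene ring core → C:6 H:6
  (− 2 ring H displaced by substituents)
  + I → I:1
  + CH3 → C:1 H:3
Element totals:
  C: 7
  H: 7
  I: 1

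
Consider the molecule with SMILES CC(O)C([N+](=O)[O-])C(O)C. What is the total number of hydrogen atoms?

Atom tally by fragment:
  CH3 → C:1 H:3
  CH(OH) → C:1 H:2 O:1
  CH(NO2) → C:1 H:1 N:1 O:2
  CH(OH) → C:1 H:2 O:1
  CH3 → C:1 H:3
Element totals:
  C: 5
  H: 11
  N: 1
  O: 4

11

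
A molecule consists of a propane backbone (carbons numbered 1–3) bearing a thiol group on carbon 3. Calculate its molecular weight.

76.16 g/mol

Atom tally by fragment:
  CH3 → C:1 H:3
  CH2 → C:1 H:2
  CH2SH → C:1 H:3 S:1
Element totals:
  C: 3
  H: 8
  S: 1
Molecular formula: C3H8S.
  M = 3(12.011) + 8(1.008) + 32.06
    = 36.033 + 8.064 + 32.060 = 76.157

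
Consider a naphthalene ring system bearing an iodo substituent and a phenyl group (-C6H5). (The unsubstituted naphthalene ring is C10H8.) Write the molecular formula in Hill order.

C16H11I

Atom tally by fragment:
  naphthalene ring system core → C:10 H:8
  (− 2 ring H displaced by substituents)
  + I → I:1
  + C6H5 → C:6 H:5
Element totals:
  C: 16
  H: 11
  I: 1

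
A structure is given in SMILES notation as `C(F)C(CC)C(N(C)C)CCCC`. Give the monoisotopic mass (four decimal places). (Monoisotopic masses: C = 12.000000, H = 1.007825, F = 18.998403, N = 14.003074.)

189.1893

Atom tally by fragment:
  FCH2 → C:1 H:2 F:1
  CH(C2H5) → C:3 H:6
  CH(N(CH3)2) → C:3 H:7 N:1
  CH2 → C:1 H:2
  CH2 → C:1 H:2
  CH2 → C:1 H:2
  CH3 → C:1 H:3
Element totals:
  C: 11
  H: 24
  F: 1
  N: 1
Molecular formula: C11H24FN.
  M = 11(12.0) + 24(1.007825) + 18.998403 + 14.003074
    = 132.000000 + 24.187800 + 18.998403 + 14.003074 = 189.189277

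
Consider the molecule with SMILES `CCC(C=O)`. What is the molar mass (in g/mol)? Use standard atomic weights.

72.11 g/mol

Atom tally by fragment:
  CH3 → C:1 H:3
  CH2 → C:1 H:2
  CH2CHO → C:2 H:3 O:1
Element totals:
  C: 4
  H: 8
  O: 1
Molecular formula: C4H8O.
  M = 4(12.011) + 8(1.008) + 15.999
    = 48.044 + 8.064 + 15.999 = 72.107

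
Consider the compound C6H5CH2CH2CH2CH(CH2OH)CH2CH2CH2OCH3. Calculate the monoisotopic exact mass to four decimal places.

Element totals:
  C: 15
  H: 24
  O: 2
Molecular formula: C15H24O2.
  M = 15(12.0) + 24(1.007825) + 2(15.994915)
    = 180.000000 + 24.187800 + 31.989830 = 236.177630

236.1776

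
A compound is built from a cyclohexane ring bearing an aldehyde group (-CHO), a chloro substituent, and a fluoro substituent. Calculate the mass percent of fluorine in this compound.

Atom tally by fragment:
  cyclohexane ring core → C:6 H:12
  (− 3 ring H displaced by substituents)
  + CHO → C:1 H:1 O:1
  + Cl → Cl:1
  + F → F:1
Element totals:
  C: 7
  H: 10
  Cl: 1
  F: 1
  O: 1
Molecular formula: C7H10ClFO.
Molar mass = 164.604 g/mol.
Mass from F: 1 × 18.998 = 18.998 g/mol.
%F = 18.998 / 164.604 × 100 = 11.54%.

11.54%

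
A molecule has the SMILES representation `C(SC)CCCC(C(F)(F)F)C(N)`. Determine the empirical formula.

C8H16F3NS

Atom tally by fragment:
  CH3SCH2 → C:2 H:5 S:1
  CH2 → C:1 H:2
  CH2 → C:1 H:2
  CH2 → C:1 H:2
  CH(CF3) → C:2 H:1 F:3
  CH2NH2 → C:1 H:4 N:1
Element totals:
  C: 8
  H: 16
  F: 3
  N: 1
  S: 1
Molecular formula: C8H16F3NS.
gcd of subscripts (8, 3, 16, 1, 1) = 1, so the empirical formula equals the molecular formula.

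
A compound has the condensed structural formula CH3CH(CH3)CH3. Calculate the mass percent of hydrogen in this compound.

17.34%

Atom tally by fragment:
  CH3 → C:1 H:3
  CH(CH3) → C:2 H:4
  CH3 → C:1 H:3
Element totals:
  C: 4
  H: 10
Molecular formula: C4H10.
Molar mass = 58.124 g/mol.
Mass from H: 10 × 1.008 = 10.080 g/mol.
%H = 10.080 / 58.124 × 100 = 17.34%.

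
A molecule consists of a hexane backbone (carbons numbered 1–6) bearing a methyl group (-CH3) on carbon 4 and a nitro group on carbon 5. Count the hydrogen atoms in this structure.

Atom tally by fragment:
  CH3 → C:1 H:3
  CH2 → C:1 H:2
  CH2 → C:1 H:2
  CH(CH3) → C:2 H:4
  CH(NO2) → C:1 H:1 N:1 O:2
  CH3 → C:1 H:3
Element totals:
  C: 7
  H: 15
  N: 1
  O: 2

15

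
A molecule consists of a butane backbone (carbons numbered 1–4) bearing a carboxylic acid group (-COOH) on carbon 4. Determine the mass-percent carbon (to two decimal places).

Atom tally by fragment:
  CH3 → C:1 H:3
  CH2 → C:1 H:2
  CH2 → C:1 H:2
  CH2COOH → C:2 H:3 O:2
Element totals:
  C: 5
  H: 10
  O: 2
Molecular formula: C5H10O2.
Molar mass = 102.133 g/mol.
Mass from C: 5 × 12.011 = 60.055 g/mol.
%C = 60.055 / 102.133 × 100 = 58.80%.

58.80%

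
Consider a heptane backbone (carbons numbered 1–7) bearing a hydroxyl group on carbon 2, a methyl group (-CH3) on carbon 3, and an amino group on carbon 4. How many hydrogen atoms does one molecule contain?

Atom tally by fragment:
  CH3 → C:1 H:3
  CH(OH) → C:1 H:2 O:1
  CH(CH3) → C:2 H:4
  CH(NH2) → C:1 H:3 N:1
  CH2 → C:1 H:2
  CH2 → C:1 H:2
  CH3 → C:1 H:3
Element totals:
  C: 8
  H: 19
  N: 1
  O: 1

19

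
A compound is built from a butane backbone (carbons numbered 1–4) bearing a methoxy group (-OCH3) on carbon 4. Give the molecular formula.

C5H12O

Atom tally by fragment:
  CH3 → C:1 H:3
  CH2 → C:1 H:2
  CH2 → C:1 H:2
  CH2OCH3 → C:2 H:5 O:1
Element totals:
  C: 5
  H: 12
  O: 1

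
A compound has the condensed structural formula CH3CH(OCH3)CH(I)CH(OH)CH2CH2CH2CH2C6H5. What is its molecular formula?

C15H23IO2

Atom tally by fragment:
  CH3 → C:1 H:3
  CH(OCH3) → C:2 H:4 O:1
  CH(I) → C:1 H:1 I:1
  CH(OH) → C:1 H:2 O:1
  CH2 → C:1 H:2
  CH2 → C:1 H:2
  CH2 → C:1 H:2
  CH2C6H5 → C:7 H:7
Element totals:
  C: 15
  H: 23
  I: 1
  O: 2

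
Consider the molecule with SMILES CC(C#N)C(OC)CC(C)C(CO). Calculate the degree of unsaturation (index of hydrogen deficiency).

Atom tally by fragment:
  CH3 → C:1 H:3
  CH(CN) → C:2 H:1 N:1
  CH(OCH3) → C:2 H:4 O:1
  CH2 → C:1 H:2
  CH(CH3) → C:2 H:4
  CH2CH2OH → C:2 H:5 O:1
Element totals:
  C: 10
  H: 19
  N: 1
  O: 2
Molecular formula: C10H19NO2.
DoU = (2C + 2 + N − H − X) / 2 = (2·10 + 2 + 1 − 19 − 0) / 2 = 2.

2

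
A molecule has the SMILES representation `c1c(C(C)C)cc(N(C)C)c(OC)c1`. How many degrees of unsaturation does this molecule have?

4

Atom tally by fragment:
  benzene ring core → C:6 H:6
  (− 3 ring H displaced by substituents)
  + CH(CH3)2 → C:3 H:7
  + N(CH3)2 → N:1 C:2 H:6
  + OCH3 → C:1 H:3 O:1
Element totals:
  C: 12
  H: 19
  N: 1
  O: 1
Molecular formula: C12H19NO.
DoU = (2C + 2 + N − H − X) / 2 = (2·12 + 2 + 1 − 19 − 0) / 2 = 4.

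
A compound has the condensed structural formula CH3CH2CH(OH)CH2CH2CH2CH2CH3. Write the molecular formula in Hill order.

C8H18O

Atom tally by fragment:
  CH3 → C:1 H:3
  CH2 → C:1 H:2
  CH(OH) → C:1 H:2 O:1
  CH2 → C:1 H:2
  CH2 → C:1 H:2
  CH2 → C:1 H:2
  CH2 → C:1 H:2
  CH3 → C:1 H:3
Element totals:
  C: 8
  H: 18
  O: 1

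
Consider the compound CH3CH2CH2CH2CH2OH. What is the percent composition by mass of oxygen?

Atom tally by fragment:
  CH3 → C:1 H:3
  CH2 → C:1 H:2
  CH2 → C:1 H:2
  CH2CH2OH → C:2 H:5 O:1
Element totals:
  C: 5
  H: 12
  O: 1
Molecular formula: C5H12O.
Molar mass = 88.150 g/mol.
Mass from O: 1 × 15.999 = 15.999 g/mol.
%O = 15.999 / 88.150 × 100 = 18.15%.

18.15%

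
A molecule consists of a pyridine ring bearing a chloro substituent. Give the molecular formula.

C5H4ClN

Atom tally by fragment:
  pyridine ring core → C:5 H:5 N:1
  (− 1 ring H displaced by substituents)
  + Cl → Cl:1
Element totals:
  C: 5
  H: 4
  Cl: 1
  N: 1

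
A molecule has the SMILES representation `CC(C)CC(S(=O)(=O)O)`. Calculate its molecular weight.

Atom tally by fragment:
  CH3 → C:1 H:3
  CH(CH3) → C:2 H:4
  CH2 → C:1 H:2
  CH2SO3H → C:1 H:3 S:1 O:3
Element totals:
  C: 5
  H: 12
  O: 3
  S: 1
Molecular formula: C5H12O3S.
  M = 5(12.011) + 12(1.008) + 3(15.999) + 32.06
    = 60.055 + 12.096 + 47.997 + 32.060 = 152.208

152.21 g/mol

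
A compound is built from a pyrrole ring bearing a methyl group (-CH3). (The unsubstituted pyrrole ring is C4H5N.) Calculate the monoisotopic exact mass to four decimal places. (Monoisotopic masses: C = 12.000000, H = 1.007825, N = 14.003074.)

81.0578

Atom tally by fragment:
  pyrrole ring core → C:4 H:5 N:1
  (− 1 ring H displaced by substituents)
  + CH3 → C:1 H:3
Element totals:
  C: 5
  H: 7
  N: 1
Molecular formula: C5H7N.
  M = 5(12.0) + 7(1.007825) + 14.003074
    = 60.000000 + 7.054775 + 14.003074 = 81.057849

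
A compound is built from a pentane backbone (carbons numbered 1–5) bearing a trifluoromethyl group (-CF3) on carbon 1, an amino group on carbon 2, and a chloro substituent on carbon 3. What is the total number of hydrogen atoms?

Atom tally by fragment:
  F3CCH2 → C:2 H:2 F:3
  CH(NH2) → C:1 H:3 N:1
  CH(Cl) → C:1 H:1 Cl:1
  CH2 → C:1 H:2
  CH3 → C:1 H:3
Element totals:
  C: 6
  H: 11
  Cl: 1
  F: 3
  N: 1

11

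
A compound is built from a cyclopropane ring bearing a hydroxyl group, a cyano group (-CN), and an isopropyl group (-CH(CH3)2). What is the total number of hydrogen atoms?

11

Atom tally by fragment:
  cyclopropane ring core → C:3 H:6
  (− 3 ring H displaced by substituents)
  + OH → O:1 H:1
  + CN → C:1 N:1
  + CH(CH3)2 → C:3 H:7
Element totals:
  C: 7
  H: 11
  N: 1
  O: 1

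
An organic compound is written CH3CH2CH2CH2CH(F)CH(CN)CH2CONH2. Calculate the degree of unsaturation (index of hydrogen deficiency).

3

Atom tally by fragment:
  CH3 → C:1 H:3
  CH2 → C:1 H:2
  CH2 → C:1 H:2
  CH2 → C:1 H:2
  CH(F) → C:1 H:1 F:1
  CH(CN) → C:2 H:1 N:1
  CH2CONH2 → C:2 H:4 O:1 N:1
Element totals:
  C: 9
  H: 15
  F: 1
  N: 2
  O: 1
Molecular formula: C9H15FN2O.
DoU = (2C + 2 + N − H − X) / 2 = (2·9 + 2 + 2 − 15 − 1) / 2 = 3.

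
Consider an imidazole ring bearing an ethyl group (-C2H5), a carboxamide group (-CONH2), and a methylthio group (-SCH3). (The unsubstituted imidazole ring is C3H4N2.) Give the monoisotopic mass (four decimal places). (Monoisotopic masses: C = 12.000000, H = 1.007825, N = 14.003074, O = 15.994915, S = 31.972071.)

Atom tally by fragment:
  imidazole ring core → C:3 H:4 N:2
  (− 3 ring H displaced by substituents)
  + C2H5 → C:2 H:5
  + CONH2 → C:1 H:2 O:1 N:1
  + SCH3 → C:1 H:3 S:1
Element totals:
  C: 7
  H: 11
  N: 3
  O: 1
  S: 1
Molecular formula: C7H11N3OS.
  M = 7(12.0) + 11(1.007825) + 3(14.003074) + 15.994915 + 31.972071
    = 84.000000 + 11.086075 + 42.009222 + 15.994915 + 31.972071 = 185.062283

185.0623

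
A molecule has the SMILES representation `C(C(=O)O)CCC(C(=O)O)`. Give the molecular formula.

C6H10O4

Atom tally by fragment:
  HOOCCH2 → C:2 H:3 O:2
  CH2 → C:1 H:2
  CH2 → C:1 H:2
  CH2COOH → C:2 H:3 O:2
Element totals:
  C: 6
  H: 10
  O: 4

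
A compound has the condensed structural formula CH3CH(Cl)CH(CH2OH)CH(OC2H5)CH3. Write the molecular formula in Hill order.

Element totals:
  C: 8
  H: 17
  Cl: 1
  O: 2

C8H17ClO2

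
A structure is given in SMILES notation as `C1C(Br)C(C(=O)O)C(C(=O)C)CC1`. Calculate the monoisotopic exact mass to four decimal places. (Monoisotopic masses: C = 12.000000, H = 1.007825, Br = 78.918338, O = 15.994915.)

Atom tally by fragment:
  cyclohexane ring core → C:6 H:12
  (− 3 ring H displaced by substituents)
  + Br → Br:1
  + COOH → C:1 H:1 O:2
  + COCH3 → C:2 H:3 O:1
Element totals:
  C: 9
  H: 13
  Br: 1
  O: 3
Molecular formula: C9H13BrO3.
  M = 9(12.0) + 13(1.007825) + 78.918338 + 3(15.994915)
    = 108.000000 + 13.101725 + 78.918338 + 47.984745 = 248.004808

248.0048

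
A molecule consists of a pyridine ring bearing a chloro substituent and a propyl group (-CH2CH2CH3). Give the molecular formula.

Atom tally by fragment:
  pyridine ring core → C:5 H:5 N:1
  (− 2 ring H displaced by substituents)
  + Cl → Cl:1
  + CH2CH2CH3 → C:3 H:7
Element totals:
  C: 8
  H: 10
  Cl: 1
  N: 1

C8H10ClN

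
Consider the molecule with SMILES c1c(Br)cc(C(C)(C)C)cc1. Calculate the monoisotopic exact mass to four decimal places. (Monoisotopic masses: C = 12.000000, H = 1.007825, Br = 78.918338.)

212.0201

Atom tally by fragment:
  benzene ring core → C:6 H:6
  (− 2 ring H displaced by substituents)
  + Br → Br:1
  + C(CH3)3 → C:4 H:9
Element totals:
  C: 10
  H: 13
  Br: 1
Molecular formula: C10H13Br.
  M = 10(12.0) + 13(1.007825) + 78.918338
    = 120.000000 + 13.101725 + 78.918338 = 212.020063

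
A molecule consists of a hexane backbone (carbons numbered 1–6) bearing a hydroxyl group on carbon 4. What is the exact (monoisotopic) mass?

Atom tally by fragment:
  CH3 → C:1 H:3
  CH2 → C:1 H:2
  CH2 → C:1 H:2
  CH(OH) → C:1 H:2 O:1
  CH2 → C:1 H:2
  CH3 → C:1 H:3
Element totals:
  C: 6
  H: 14
  O: 1
Molecular formula: C6H14O.
  M = 6(12.0) + 14(1.007825) + 15.994915
    = 72.000000 + 14.109550 + 15.994915 = 102.104465

102.1045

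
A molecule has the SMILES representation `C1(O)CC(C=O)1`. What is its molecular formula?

Atom tally by fragment:
  cyclopropane ring core → C:3 H:6
  (− 2 ring H displaced by substituents)
  + OH → O:1 H:1
  + CHO → C:1 H:1 O:1
Element totals:
  C: 4
  H: 6
  O: 2

C4H6O2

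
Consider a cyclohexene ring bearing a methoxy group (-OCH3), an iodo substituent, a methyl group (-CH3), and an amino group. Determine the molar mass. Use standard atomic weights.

267.11 g/mol

Atom tally by fragment:
  cyclohexene ring core → C:6 H:10
  (− 4 ring H displaced by substituents)
  + OCH3 → C:1 H:3 O:1
  + I → I:1
  + CH3 → C:1 H:3
  + NH2 → N:1 H:2
Element totals:
  C: 8
  H: 14
  I: 1
  N: 1
  O: 1
Molecular formula: C8H14INO.
  M = 8(12.011) + 14(1.008) + 126.904 + 14.007 + 15.999
    = 96.088 + 14.112 + 126.904 + 14.007 + 15.999 = 267.110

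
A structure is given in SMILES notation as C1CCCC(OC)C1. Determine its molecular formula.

Atom tally by fragment:
  cyclohexane ring core → C:6 H:12
  (− 1 ring H displaced by substituents)
  + OCH3 → C:1 H:3 O:1
Element totals:
  C: 7
  H: 14
  O: 1

C7H14O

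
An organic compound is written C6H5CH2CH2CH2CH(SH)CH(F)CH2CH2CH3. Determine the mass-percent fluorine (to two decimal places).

Atom tally by fragment:
  C6H5CH2 → C:7 H:7
  CH2 → C:1 H:2
  CH2 → C:1 H:2
  CH(SH) → C:1 H:2 S:1
  CH(F) → C:1 H:1 F:1
  CH2 → C:1 H:2
  CH2 → C:1 H:2
  CH3 → C:1 H:3
Element totals:
  C: 14
  H: 21
  F: 1
  S: 1
Molecular formula: C14H21FS.
Molar mass = 240.380 g/mol.
Mass from F: 1 × 18.998 = 18.998 g/mol.
%F = 18.998 / 240.380 × 100 = 7.90%.

7.90%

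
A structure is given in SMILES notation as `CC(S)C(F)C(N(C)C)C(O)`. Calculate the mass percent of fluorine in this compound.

Atom tally by fragment:
  CH3 → C:1 H:3
  CH(SH) → C:1 H:2 S:1
  CH(F) → C:1 H:1 F:1
  CH(N(CH3)2) → C:3 H:7 N:1
  CH2OH → C:1 H:3 O:1
Element totals:
  C: 7
  H: 16
  F: 1
  N: 1
  O: 1
  S: 1
Molecular formula: C7H16FNOS.
Molar mass = 181.269 g/mol.
Mass from F: 1 × 18.998 = 18.998 g/mol.
%F = 18.998 / 181.269 × 100 = 10.48%.

10.48%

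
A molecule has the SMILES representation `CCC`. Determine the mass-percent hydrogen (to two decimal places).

18.29%

Atom tally by fragment:
  CH3 → C:1 H:3
  CH2 → C:1 H:2
  CH3 → C:1 H:3
Element totals:
  C: 3
  H: 8
Molecular formula: C3H8.
Molar mass = 44.097 g/mol.
Mass from H: 8 × 1.008 = 8.064 g/mol.
%H = 8.064 / 44.097 × 100 = 18.29%.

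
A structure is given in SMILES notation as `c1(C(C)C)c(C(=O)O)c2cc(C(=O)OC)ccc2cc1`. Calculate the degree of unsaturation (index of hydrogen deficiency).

Atom tally by fragment:
  naphthalene ring system core → C:10 H:8
  (− 3 ring H displaced by substituents)
  + CH(CH3)2 → C:3 H:7
  + COOH → C:1 H:1 O:2
  + COOCH3 → C:2 H:3 O:2
Element totals:
  C: 16
  H: 16
  O: 4
Molecular formula: C16H16O4.
DoU = (2C + 2 + N − H − X) / 2 = (2·16 + 2 + 0 − 16 − 0) / 2 = 9.

9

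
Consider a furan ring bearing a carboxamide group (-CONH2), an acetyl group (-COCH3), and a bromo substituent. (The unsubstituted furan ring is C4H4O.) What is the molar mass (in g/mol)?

232.03 g/mol

Atom tally by fragment:
  furan ring core → C:4 H:4 O:1
  (− 3 ring H displaced by substituents)
  + CONH2 → C:1 H:2 O:1 N:1
  + COCH3 → C:2 H:3 O:1
  + Br → Br:1
Element totals:
  C: 7
  H: 6
  Br: 1
  N: 1
  O: 3
Molecular formula: C7H6BrNO3.
  M = 7(12.011) + 6(1.008) + 79.904 + 14.007 + 3(15.999)
    = 84.077 + 6.048 + 79.904 + 14.007 + 47.997 = 232.033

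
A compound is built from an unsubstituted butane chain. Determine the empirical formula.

Atom tally by fragment:
  CH3 → C:1 H:3
  CH2 → C:1 H:2
  CH2 → C:1 H:2
  CH3 → C:1 H:3
Element totals:
  C: 4
  H: 10
Molecular formula: C4H10.
gcd of subscripts = 2; dividing each by 2:
  C: 4/2 = 2
  H: 10/2 = 5

C2H5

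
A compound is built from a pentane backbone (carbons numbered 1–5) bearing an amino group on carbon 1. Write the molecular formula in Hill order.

Atom tally by fragment:
  H2NCH2 → C:1 H:4 N:1
  CH2 → C:1 H:2
  CH2 → C:1 H:2
  CH2 → C:1 H:2
  CH3 → C:1 H:3
Element totals:
  C: 5
  H: 13
  N: 1

C5H13N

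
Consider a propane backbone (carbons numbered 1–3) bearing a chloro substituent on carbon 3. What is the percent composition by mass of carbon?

Atom tally by fragment:
  CH3 → C:1 H:3
  CH2 → C:1 H:2
  CH2Cl → C:1 H:2 Cl:1
Element totals:
  C: 3
  H: 7
  Cl: 1
Molecular formula: C3H7Cl.
Molar mass = 78.539 g/mol.
Mass from C: 3 × 12.011 = 36.033 g/mol.
%C = 36.033 / 78.539 × 100 = 45.88%.

45.88%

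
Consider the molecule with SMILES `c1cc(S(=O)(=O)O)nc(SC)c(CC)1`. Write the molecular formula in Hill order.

C8H11NO3S2

Atom tally by fragment:
  pyridine ring core → C:5 H:5 N:1
  (− 3 ring H displaced by substituents)
  + SO3H → S:1 O:3 H:1
  + SCH3 → C:1 H:3 S:1
  + C2H5 → C:2 H:5
Element totals:
  C: 8
  H: 11
  N: 1
  O: 3
  S: 2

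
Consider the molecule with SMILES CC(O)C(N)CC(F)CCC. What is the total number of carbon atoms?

8

Atom tally by fragment:
  CH3 → C:1 H:3
  CH(OH) → C:1 H:2 O:1
  CH(NH2) → C:1 H:3 N:1
  CH2 → C:1 H:2
  CH(F) → C:1 H:1 F:1
  CH2 → C:1 H:2
  CH2 → C:1 H:2
  CH3 → C:1 H:3
Element totals:
  C: 8
  H: 18
  F: 1
  N: 1
  O: 1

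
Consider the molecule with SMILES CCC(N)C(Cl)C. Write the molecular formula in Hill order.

C5H12ClN

Atom tally by fragment:
  CH3 → C:1 H:3
  CH2 → C:1 H:2
  CH(NH2) → C:1 H:3 N:1
  CH(Cl) → C:1 H:1 Cl:1
  CH3 → C:1 H:3
Element totals:
  C: 5
  H: 12
  Cl: 1
  N: 1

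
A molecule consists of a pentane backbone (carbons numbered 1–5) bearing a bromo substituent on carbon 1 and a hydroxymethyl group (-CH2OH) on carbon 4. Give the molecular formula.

C6H13BrO

Atom tally by fragment:
  BrCH2 → C:1 H:2 Br:1
  CH2 → C:1 H:2
  CH2 → C:1 H:2
  CH(CH2OH) → C:2 H:4 O:1
  CH3 → C:1 H:3
Element totals:
  C: 6
  H: 13
  Br: 1
  O: 1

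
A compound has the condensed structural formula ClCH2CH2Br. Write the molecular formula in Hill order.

Atom tally by fragment:
  ClCH2 → C:1 H:2 Cl:1
  CH2Br → C:1 H:2 Br:1
Element totals:
  C: 2
  H: 4
  Br: 1
  Cl: 1

C2H4BrCl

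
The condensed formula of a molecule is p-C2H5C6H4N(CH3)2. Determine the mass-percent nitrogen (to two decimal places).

Atom tally by fragment:
  benzene ring core → C:6 H:6
  (− 2 ring H displaced by substituents)
  + C2H5 → C:2 H:5
  + N(CH3)2 → N:1 C:2 H:6
Element totals:
  C: 10
  H: 15
  N: 1
Molecular formula: C10H15N.
Molar mass = 149.237 g/mol.
Mass from N: 1 × 14.007 = 14.007 g/mol.
%N = 14.007 / 149.237 × 100 = 9.39%.

9.39%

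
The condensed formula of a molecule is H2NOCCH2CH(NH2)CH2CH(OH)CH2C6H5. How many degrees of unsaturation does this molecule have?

Element totals:
  C: 12
  H: 18
  N: 2
  O: 2
Molecular formula: C12H18N2O2.
DoU = (2C + 2 + N − H − X) / 2 = (2·12 + 2 + 2 − 18 − 0) / 2 = 5.

5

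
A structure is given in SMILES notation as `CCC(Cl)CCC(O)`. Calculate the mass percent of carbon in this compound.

52.75%

Atom tally by fragment:
  CH3 → C:1 H:3
  CH2 → C:1 H:2
  CH(Cl) → C:1 H:1 Cl:1
  CH2 → C:1 H:2
  CH2 → C:1 H:2
  CH2OH → C:1 H:3 O:1
Element totals:
  C: 6
  H: 13
  Cl: 1
  O: 1
Molecular formula: C6H13ClO.
Molar mass = 136.619 g/mol.
Mass from C: 6 × 12.011 = 72.066 g/mol.
%C = 72.066 / 136.619 × 100 = 52.75%.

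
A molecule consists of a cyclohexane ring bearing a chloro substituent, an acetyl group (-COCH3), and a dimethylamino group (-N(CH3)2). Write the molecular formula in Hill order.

Atom tally by fragment:
  cyclohexane ring core → C:6 H:12
  (− 3 ring H displaced by substituents)
  + Cl → Cl:1
  + COCH3 → C:2 H:3 O:1
  + N(CH3)2 → N:1 C:2 H:6
Element totals:
  C: 10
  H: 18
  Cl: 1
  N: 1
  O: 1

C10H18ClNO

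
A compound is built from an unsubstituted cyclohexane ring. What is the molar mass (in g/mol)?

Atom tally by fragment:
  cyclohexane ring core → C:6 H:12
Element totals:
  C: 6
  H: 12
Molecular formula: C6H12.
  M = 6(12.011) + 12(1.008)
    = 72.066 + 12.096 = 84.162

84.16 g/mol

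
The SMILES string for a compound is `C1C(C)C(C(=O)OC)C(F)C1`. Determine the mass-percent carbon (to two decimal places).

Atom tally by fragment:
  cyclopentane ring core → C:5 H:10
  (− 3 ring H displaced by substituents)
  + CH3 → C:1 H:3
  + COOCH3 → C:2 H:3 O:2
  + F → F:1
Element totals:
  C: 8
  H: 13
  F: 1
  O: 2
Molecular formula: C8H13FO2.
Molar mass = 160.188 g/mol.
Mass from C: 8 × 12.011 = 96.088 g/mol.
%C = 96.088 / 160.188 × 100 = 59.98%.

59.98%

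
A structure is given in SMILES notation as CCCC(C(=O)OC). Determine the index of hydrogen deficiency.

1

Atom tally by fragment:
  CH3 → C:1 H:3
  CH2 → C:1 H:2
  CH2 → C:1 H:2
  CH2COOCH3 → C:3 H:5 O:2
Element totals:
  C: 6
  H: 12
  O: 2
Molecular formula: C6H12O2.
DoU = (2C + 2 + N − H − X) / 2 = (2·6 + 2 + 0 − 12 − 0) / 2 = 1.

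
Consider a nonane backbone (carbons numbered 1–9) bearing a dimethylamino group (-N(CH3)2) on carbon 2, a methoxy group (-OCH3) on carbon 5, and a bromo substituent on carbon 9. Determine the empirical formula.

C12H26BrNO

Atom tally by fragment:
  CH3 → C:1 H:3
  CH(N(CH3)2) → C:3 H:7 N:1
  CH2 → C:1 H:2
  CH2 → C:1 H:2
  CH(OCH3) → C:2 H:4 O:1
  CH2 → C:1 H:2
  CH2 → C:1 H:2
  CH2 → C:1 H:2
  CH2Br → C:1 H:2 Br:1
Element totals:
  C: 12
  H: 26
  Br: 1
  N: 1
  O: 1
Molecular formula: C12H26BrNO.
gcd of subscripts (1, 12, 26, 1, 1) = 1, so the empirical formula equals the molecular formula.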